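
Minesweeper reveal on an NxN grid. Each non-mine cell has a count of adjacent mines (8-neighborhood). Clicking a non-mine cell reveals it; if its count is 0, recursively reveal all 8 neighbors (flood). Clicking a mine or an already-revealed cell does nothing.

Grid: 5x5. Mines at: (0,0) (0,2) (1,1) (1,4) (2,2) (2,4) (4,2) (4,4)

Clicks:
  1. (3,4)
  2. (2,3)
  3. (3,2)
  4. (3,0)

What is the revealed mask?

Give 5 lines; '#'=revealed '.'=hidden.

Click 1 (3,4) count=2: revealed 1 new [(3,4)] -> total=1
Click 2 (2,3) count=3: revealed 1 new [(2,3)] -> total=2
Click 3 (3,2) count=2: revealed 1 new [(3,2)] -> total=3
Click 4 (3,0) count=0: revealed 6 new [(2,0) (2,1) (3,0) (3,1) (4,0) (4,1)] -> total=9

Answer: .....
.....
##.#.
###.#
##...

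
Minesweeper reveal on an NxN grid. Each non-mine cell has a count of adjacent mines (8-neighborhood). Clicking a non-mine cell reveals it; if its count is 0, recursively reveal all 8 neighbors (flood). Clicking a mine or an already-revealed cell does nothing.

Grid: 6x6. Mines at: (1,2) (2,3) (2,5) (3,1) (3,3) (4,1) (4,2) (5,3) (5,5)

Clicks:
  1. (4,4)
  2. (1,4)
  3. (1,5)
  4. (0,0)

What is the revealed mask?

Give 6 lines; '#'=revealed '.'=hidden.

Answer: ##....
##..##
##....
......
....#.
......

Derivation:
Click 1 (4,4) count=3: revealed 1 new [(4,4)] -> total=1
Click 2 (1,4) count=2: revealed 1 new [(1,4)] -> total=2
Click 3 (1,5) count=1: revealed 1 new [(1,5)] -> total=3
Click 4 (0,0) count=0: revealed 6 new [(0,0) (0,1) (1,0) (1,1) (2,0) (2,1)] -> total=9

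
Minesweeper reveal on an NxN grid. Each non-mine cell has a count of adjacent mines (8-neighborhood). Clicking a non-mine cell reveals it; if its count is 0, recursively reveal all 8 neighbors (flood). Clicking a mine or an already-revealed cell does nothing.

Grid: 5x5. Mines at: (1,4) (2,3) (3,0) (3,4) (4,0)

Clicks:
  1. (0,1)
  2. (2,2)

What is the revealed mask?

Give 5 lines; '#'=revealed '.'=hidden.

Answer: ####.
####.
###..
.....
.....

Derivation:
Click 1 (0,1) count=0: revealed 11 new [(0,0) (0,1) (0,2) (0,3) (1,0) (1,1) (1,2) (1,3) (2,0) (2,1) (2,2)] -> total=11
Click 2 (2,2) count=1: revealed 0 new [(none)] -> total=11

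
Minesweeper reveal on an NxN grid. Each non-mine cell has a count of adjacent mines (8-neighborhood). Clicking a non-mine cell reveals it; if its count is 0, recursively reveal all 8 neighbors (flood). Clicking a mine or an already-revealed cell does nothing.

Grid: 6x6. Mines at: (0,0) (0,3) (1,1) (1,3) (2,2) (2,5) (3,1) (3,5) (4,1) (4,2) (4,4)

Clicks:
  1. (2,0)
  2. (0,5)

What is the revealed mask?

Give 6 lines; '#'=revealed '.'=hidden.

Answer: ....##
....##
#.....
......
......
......

Derivation:
Click 1 (2,0) count=2: revealed 1 new [(2,0)] -> total=1
Click 2 (0,5) count=0: revealed 4 new [(0,4) (0,5) (1,4) (1,5)] -> total=5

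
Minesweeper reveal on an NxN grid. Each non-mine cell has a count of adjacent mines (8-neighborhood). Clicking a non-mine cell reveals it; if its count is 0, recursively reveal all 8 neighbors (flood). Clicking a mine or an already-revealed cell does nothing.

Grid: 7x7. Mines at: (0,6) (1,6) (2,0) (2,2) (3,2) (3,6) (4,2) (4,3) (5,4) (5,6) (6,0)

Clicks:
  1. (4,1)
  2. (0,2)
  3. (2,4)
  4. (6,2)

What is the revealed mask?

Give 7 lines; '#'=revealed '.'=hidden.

Answer: ######.
######.
...###.
...###.
.#.....
.###...
.###...

Derivation:
Click 1 (4,1) count=2: revealed 1 new [(4,1)] -> total=1
Click 2 (0,2) count=0: revealed 18 new [(0,0) (0,1) (0,2) (0,3) (0,4) (0,5) (1,0) (1,1) (1,2) (1,3) (1,4) (1,5) (2,3) (2,4) (2,5) (3,3) (3,4) (3,5)] -> total=19
Click 3 (2,4) count=0: revealed 0 new [(none)] -> total=19
Click 4 (6,2) count=0: revealed 6 new [(5,1) (5,2) (5,3) (6,1) (6,2) (6,3)] -> total=25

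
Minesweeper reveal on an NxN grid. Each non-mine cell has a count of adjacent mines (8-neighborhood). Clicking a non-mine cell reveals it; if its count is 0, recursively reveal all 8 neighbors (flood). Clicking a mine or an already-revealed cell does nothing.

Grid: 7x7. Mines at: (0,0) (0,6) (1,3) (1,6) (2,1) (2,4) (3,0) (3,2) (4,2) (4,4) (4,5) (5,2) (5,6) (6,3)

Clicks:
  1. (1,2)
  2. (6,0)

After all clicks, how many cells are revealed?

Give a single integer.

Answer: 7

Derivation:
Click 1 (1,2) count=2: revealed 1 new [(1,2)] -> total=1
Click 2 (6,0) count=0: revealed 6 new [(4,0) (4,1) (5,0) (5,1) (6,0) (6,1)] -> total=7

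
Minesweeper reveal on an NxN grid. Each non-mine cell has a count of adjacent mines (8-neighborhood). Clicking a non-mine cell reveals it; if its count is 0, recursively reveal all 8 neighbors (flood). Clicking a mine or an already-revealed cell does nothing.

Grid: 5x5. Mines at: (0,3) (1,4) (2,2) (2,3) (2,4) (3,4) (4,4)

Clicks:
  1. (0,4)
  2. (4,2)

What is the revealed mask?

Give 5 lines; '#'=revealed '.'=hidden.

Answer: ###.#
###..
##...
####.
####.

Derivation:
Click 1 (0,4) count=2: revealed 1 new [(0,4)] -> total=1
Click 2 (4,2) count=0: revealed 16 new [(0,0) (0,1) (0,2) (1,0) (1,1) (1,2) (2,0) (2,1) (3,0) (3,1) (3,2) (3,3) (4,0) (4,1) (4,2) (4,3)] -> total=17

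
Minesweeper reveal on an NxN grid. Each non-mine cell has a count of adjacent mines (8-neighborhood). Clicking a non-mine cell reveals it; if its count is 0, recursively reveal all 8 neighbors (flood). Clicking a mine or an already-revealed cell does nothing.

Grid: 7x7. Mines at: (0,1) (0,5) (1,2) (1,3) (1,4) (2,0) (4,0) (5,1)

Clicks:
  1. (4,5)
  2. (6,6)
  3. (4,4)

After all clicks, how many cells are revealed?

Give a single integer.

Answer: 30

Derivation:
Click 1 (4,5) count=0: revealed 30 new [(1,5) (1,6) (2,1) (2,2) (2,3) (2,4) (2,5) (2,6) (3,1) (3,2) (3,3) (3,4) (3,5) (3,6) (4,1) (4,2) (4,3) (4,4) (4,5) (4,6) (5,2) (5,3) (5,4) (5,5) (5,6) (6,2) (6,3) (6,4) (6,5) (6,6)] -> total=30
Click 2 (6,6) count=0: revealed 0 new [(none)] -> total=30
Click 3 (4,4) count=0: revealed 0 new [(none)] -> total=30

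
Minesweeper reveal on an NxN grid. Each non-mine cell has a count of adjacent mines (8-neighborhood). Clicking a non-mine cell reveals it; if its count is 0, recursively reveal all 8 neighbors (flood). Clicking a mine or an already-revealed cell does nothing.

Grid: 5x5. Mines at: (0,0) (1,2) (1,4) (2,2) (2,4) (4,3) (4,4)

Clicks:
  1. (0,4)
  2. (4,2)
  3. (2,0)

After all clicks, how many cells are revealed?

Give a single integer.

Answer: 11

Derivation:
Click 1 (0,4) count=1: revealed 1 new [(0,4)] -> total=1
Click 2 (4,2) count=1: revealed 1 new [(4,2)] -> total=2
Click 3 (2,0) count=0: revealed 9 new [(1,0) (1,1) (2,0) (2,1) (3,0) (3,1) (3,2) (4,0) (4,1)] -> total=11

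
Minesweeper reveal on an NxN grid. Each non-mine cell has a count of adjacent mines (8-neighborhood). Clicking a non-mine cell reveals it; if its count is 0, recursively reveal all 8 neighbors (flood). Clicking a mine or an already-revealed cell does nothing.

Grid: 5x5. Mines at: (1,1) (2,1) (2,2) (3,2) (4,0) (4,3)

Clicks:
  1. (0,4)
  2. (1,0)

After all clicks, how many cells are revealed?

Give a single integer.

Click 1 (0,4) count=0: revealed 10 new [(0,2) (0,3) (0,4) (1,2) (1,3) (1,4) (2,3) (2,4) (3,3) (3,4)] -> total=10
Click 2 (1,0) count=2: revealed 1 new [(1,0)] -> total=11

Answer: 11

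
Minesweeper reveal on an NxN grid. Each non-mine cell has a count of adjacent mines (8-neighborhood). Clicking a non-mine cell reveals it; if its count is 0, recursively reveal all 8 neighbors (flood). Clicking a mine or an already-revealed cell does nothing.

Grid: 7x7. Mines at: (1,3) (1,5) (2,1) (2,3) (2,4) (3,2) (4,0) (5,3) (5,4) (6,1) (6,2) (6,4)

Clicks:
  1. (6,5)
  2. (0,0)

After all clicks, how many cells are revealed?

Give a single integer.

Answer: 7

Derivation:
Click 1 (6,5) count=2: revealed 1 new [(6,5)] -> total=1
Click 2 (0,0) count=0: revealed 6 new [(0,0) (0,1) (0,2) (1,0) (1,1) (1,2)] -> total=7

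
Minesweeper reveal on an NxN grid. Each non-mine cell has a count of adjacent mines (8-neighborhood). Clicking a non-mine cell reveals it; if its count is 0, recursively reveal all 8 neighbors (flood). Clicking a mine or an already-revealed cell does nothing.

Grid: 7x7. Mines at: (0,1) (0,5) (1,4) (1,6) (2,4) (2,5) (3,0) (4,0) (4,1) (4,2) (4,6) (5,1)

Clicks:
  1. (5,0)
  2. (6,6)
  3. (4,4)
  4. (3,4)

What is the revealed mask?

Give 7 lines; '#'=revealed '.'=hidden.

Click 1 (5,0) count=3: revealed 1 new [(5,0)] -> total=1
Click 2 (6,6) count=0: revealed 16 new [(3,3) (3,4) (3,5) (4,3) (4,4) (4,5) (5,2) (5,3) (5,4) (5,5) (5,6) (6,2) (6,3) (6,4) (6,5) (6,6)] -> total=17
Click 3 (4,4) count=0: revealed 0 new [(none)] -> total=17
Click 4 (3,4) count=2: revealed 0 new [(none)] -> total=17

Answer: .......
.......
.......
...###.
...###.
#.#####
..#####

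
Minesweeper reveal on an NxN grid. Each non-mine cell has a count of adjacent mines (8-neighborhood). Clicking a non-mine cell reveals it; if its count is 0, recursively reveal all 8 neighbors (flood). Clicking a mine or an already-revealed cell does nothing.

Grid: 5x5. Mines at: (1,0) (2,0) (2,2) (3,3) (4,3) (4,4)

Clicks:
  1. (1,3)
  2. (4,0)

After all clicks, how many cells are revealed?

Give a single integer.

Answer: 7

Derivation:
Click 1 (1,3) count=1: revealed 1 new [(1,3)] -> total=1
Click 2 (4,0) count=0: revealed 6 new [(3,0) (3,1) (3,2) (4,0) (4,1) (4,2)] -> total=7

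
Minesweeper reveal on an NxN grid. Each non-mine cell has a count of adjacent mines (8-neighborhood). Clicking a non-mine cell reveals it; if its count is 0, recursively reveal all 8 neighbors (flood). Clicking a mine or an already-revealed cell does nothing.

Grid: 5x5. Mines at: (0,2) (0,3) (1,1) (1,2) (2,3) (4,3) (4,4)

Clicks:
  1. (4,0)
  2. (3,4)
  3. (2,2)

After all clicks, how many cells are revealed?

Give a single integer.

Click 1 (4,0) count=0: revealed 9 new [(2,0) (2,1) (2,2) (3,0) (3,1) (3,2) (4,0) (4,1) (4,2)] -> total=9
Click 2 (3,4) count=3: revealed 1 new [(3,4)] -> total=10
Click 3 (2,2) count=3: revealed 0 new [(none)] -> total=10

Answer: 10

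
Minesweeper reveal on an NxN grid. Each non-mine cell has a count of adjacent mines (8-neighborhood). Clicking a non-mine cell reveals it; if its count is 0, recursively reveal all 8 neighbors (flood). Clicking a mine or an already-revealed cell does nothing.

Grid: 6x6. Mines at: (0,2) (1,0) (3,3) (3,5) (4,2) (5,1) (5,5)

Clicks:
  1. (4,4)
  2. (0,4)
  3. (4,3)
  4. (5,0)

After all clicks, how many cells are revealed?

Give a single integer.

Answer: 12

Derivation:
Click 1 (4,4) count=3: revealed 1 new [(4,4)] -> total=1
Click 2 (0,4) count=0: revealed 9 new [(0,3) (0,4) (0,5) (1,3) (1,4) (1,5) (2,3) (2,4) (2,5)] -> total=10
Click 3 (4,3) count=2: revealed 1 new [(4,3)] -> total=11
Click 4 (5,0) count=1: revealed 1 new [(5,0)] -> total=12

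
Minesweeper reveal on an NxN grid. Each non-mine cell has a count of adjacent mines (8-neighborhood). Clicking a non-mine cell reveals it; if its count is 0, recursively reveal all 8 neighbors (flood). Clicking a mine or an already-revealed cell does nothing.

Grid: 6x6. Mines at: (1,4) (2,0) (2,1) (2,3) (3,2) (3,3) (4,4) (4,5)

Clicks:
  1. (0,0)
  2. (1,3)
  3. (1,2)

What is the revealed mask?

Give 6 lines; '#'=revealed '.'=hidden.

Click 1 (0,0) count=0: revealed 8 new [(0,0) (0,1) (0,2) (0,3) (1,0) (1,1) (1,2) (1,3)] -> total=8
Click 2 (1,3) count=2: revealed 0 new [(none)] -> total=8
Click 3 (1,2) count=2: revealed 0 new [(none)] -> total=8

Answer: ####..
####..
......
......
......
......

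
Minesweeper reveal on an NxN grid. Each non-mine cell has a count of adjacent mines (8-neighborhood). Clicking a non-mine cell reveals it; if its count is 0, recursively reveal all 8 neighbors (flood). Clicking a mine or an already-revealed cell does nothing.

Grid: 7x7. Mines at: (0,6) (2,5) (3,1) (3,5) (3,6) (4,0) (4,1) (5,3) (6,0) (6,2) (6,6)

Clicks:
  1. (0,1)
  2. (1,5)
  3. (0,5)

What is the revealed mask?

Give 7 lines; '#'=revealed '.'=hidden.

Answer: ######.
######.
#####..
..###..
..###..
.......
.......

Derivation:
Click 1 (0,1) count=0: revealed 23 new [(0,0) (0,1) (0,2) (0,3) (0,4) (0,5) (1,0) (1,1) (1,2) (1,3) (1,4) (1,5) (2,0) (2,1) (2,2) (2,3) (2,4) (3,2) (3,3) (3,4) (4,2) (4,3) (4,4)] -> total=23
Click 2 (1,5) count=2: revealed 0 new [(none)] -> total=23
Click 3 (0,5) count=1: revealed 0 new [(none)] -> total=23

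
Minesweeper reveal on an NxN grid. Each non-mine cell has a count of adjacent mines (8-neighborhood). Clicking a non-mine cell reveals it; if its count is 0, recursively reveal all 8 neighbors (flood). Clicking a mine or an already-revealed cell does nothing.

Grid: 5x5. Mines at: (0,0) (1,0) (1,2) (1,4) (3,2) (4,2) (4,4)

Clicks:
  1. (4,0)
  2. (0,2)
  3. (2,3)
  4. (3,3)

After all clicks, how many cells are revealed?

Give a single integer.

Click 1 (4,0) count=0: revealed 6 new [(2,0) (2,1) (3,0) (3,1) (4,0) (4,1)] -> total=6
Click 2 (0,2) count=1: revealed 1 new [(0,2)] -> total=7
Click 3 (2,3) count=3: revealed 1 new [(2,3)] -> total=8
Click 4 (3,3) count=3: revealed 1 new [(3,3)] -> total=9

Answer: 9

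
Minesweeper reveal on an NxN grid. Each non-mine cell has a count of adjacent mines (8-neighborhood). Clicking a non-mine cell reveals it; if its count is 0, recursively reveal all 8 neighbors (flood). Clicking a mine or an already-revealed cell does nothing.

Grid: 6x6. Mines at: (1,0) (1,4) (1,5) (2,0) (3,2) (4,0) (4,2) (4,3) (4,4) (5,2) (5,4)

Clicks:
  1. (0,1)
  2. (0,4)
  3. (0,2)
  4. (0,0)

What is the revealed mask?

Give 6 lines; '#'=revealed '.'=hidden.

Answer: #####.
.###..
.###..
......
......
......

Derivation:
Click 1 (0,1) count=1: revealed 1 new [(0,1)] -> total=1
Click 2 (0,4) count=2: revealed 1 new [(0,4)] -> total=2
Click 3 (0,2) count=0: revealed 8 new [(0,2) (0,3) (1,1) (1,2) (1,3) (2,1) (2,2) (2,3)] -> total=10
Click 4 (0,0) count=1: revealed 1 new [(0,0)] -> total=11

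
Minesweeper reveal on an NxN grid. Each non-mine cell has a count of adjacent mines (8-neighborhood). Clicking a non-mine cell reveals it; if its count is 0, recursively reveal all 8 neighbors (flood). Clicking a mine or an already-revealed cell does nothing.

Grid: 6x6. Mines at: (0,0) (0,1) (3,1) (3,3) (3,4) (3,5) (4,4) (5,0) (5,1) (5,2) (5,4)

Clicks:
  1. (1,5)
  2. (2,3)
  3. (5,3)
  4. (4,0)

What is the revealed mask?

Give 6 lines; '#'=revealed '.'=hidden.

Answer: ..####
..####
..####
......
#.....
...#..

Derivation:
Click 1 (1,5) count=0: revealed 12 new [(0,2) (0,3) (0,4) (0,5) (1,2) (1,3) (1,4) (1,5) (2,2) (2,3) (2,4) (2,5)] -> total=12
Click 2 (2,3) count=2: revealed 0 new [(none)] -> total=12
Click 3 (5,3) count=3: revealed 1 new [(5,3)] -> total=13
Click 4 (4,0) count=3: revealed 1 new [(4,0)] -> total=14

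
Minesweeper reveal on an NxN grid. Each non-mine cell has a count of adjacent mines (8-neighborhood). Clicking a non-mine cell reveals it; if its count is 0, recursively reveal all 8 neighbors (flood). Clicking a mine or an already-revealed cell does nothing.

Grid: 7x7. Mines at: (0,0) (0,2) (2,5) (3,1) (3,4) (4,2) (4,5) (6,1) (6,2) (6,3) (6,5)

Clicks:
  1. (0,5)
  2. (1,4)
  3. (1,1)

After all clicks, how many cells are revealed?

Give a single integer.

Click 1 (0,5) count=0: revealed 8 new [(0,3) (0,4) (0,5) (0,6) (1,3) (1,4) (1,5) (1,6)] -> total=8
Click 2 (1,4) count=1: revealed 0 new [(none)] -> total=8
Click 3 (1,1) count=2: revealed 1 new [(1,1)] -> total=9

Answer: 9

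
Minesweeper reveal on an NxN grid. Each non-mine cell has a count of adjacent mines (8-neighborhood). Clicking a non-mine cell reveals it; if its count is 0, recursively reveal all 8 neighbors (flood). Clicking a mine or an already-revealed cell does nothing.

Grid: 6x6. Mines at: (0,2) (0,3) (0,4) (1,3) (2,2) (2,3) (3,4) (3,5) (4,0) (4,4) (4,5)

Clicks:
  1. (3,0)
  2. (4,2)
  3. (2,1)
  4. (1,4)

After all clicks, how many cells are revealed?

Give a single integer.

Click 1 (3,0) count=1: revealed 1 new [(3,0)] -> total=1
Click 2 (4,2) count=0: revealed 9 new [(3,1) (3,2) (3,3) (4,1) (4,2) (4,3) (5,1) (5,2) (5,3)] -> total=10
Click 3 (2,1) count=1: revealed 1 new [(2,1)] -> total=11
Click 4 (1,4) count=4: revealed 1 new [(1,4)] -> total=12

Answer: 12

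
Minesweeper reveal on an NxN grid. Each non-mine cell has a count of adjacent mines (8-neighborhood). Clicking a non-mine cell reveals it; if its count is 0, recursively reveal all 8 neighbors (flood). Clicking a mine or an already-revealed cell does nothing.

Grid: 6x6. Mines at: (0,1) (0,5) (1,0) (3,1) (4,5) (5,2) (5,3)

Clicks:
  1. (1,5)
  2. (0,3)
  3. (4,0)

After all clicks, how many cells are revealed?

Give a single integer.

Answer: 19

Derivation:
Click 1 (1,5) count=1: revealed 1 new [(1,5)] -> total=1
Click 2 (0,3) count=0: revealed 17 new [(0,2) (0,3) (0,4) (1,2) (1,3) (1,4) (2,2) (2,3) (2,4) (2,5) (3,2) (3,3) (3,4) (3,5) (4,2) (4,3) (4,4)] -> total=18
Click 3 (4,0) count=1: revealed 1 new [(4,0)] -> total=19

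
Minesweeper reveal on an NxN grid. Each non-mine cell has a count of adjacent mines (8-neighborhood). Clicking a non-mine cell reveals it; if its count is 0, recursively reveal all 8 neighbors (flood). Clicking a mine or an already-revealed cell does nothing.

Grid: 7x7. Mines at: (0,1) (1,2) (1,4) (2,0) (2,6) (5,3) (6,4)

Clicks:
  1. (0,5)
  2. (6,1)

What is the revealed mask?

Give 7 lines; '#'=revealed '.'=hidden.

Answer: .....#.
.......
.#####.
#######
#######
###.###
###..##

Derivation:
Click 1 (0,5) count=1: revealed 1 new [(0,5)] -> total=1
Click 2 (6,1) count=0: revealed 30 new [(2,1) (2,2) (2,3) (2,4) (2,5) (3,0) (3,1) (3,2) (3,3) (3,4) (3,5) (3,6) (4,0) (4,1) (4,2) (4,3) (4,4) (4,5) (4,6) (5,0) (5,1) (5,2) (5,4) (5,5) (5,6) (6,0) (6,1) (6,2) (6,5) (6,6)] -> total=31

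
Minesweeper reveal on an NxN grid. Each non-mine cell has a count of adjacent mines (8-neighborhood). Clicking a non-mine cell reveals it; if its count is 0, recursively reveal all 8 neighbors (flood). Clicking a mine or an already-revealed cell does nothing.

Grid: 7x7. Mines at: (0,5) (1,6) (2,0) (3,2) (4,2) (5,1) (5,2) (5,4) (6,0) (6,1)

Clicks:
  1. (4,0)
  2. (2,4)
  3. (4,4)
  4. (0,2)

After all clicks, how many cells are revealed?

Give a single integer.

Answer: 30

Derivation:
Click 1 (4,0) count=1: revealed 1 new [(4,0)] -> total=1
Click 2 (2,4) count=0: revealed 29 new [(0,0) (0,1) (0,2) (0,3) (0,4) (1,0) (1,1) (1,2) (1,3) (1,4) (1,5) (2,1) (2,2) (2,3) (2,4) (2,5) (2,6) (3,3) (3,4) (3,5) (3,6) (4,3) (4,4) (4,5) (4,6) (5,5) (5,6) (6,5) (6,6)] -> total=30
Click 3 (4,4) count=1: revealed 0 new [(none)] -> total=30
Click 4 (0,2) count=0: revealed 0 new [(none)] -> total=30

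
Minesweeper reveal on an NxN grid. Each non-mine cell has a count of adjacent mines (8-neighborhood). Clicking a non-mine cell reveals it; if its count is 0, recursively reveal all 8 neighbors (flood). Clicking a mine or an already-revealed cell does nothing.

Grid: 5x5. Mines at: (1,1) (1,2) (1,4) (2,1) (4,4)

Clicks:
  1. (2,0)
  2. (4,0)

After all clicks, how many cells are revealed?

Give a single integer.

Answer: 9

Derivation:
Click 1 (2,0) count=2: revealed 1 new [(2,0)] -> total=1
Click 2 (4,0) count=0: revealed 8 new [(3,0) (3,1) (3,2) (3,3) (4,0) (4,1) (4,2) (4,3)] -> total=9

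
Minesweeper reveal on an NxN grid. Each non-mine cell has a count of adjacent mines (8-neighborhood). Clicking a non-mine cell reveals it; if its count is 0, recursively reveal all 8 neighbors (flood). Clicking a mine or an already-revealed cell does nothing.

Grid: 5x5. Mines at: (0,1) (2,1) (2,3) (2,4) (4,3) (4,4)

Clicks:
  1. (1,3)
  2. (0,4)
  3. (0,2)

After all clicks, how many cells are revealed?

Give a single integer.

Answer: 6

Derivation:
Click 1 (1,3) count=2: revealed 1 new [(1,3)] -> total=1
Click 2 (0,4) count=0: revealed 5 new [(0,2) (0,3) (0,4) (1,2) (1,4)] -> total=6
Click 3 (0,2) count=1: revealed 0 new [(none)] -> total=6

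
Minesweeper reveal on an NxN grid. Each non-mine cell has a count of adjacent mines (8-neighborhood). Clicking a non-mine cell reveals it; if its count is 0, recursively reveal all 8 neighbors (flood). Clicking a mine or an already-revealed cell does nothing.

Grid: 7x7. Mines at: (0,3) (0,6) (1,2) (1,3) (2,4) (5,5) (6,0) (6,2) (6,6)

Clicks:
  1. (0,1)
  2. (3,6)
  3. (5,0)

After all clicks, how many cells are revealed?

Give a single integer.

Answer: 10

Derivation:
Click 1 (0,1) count=1: revealed 1 new [(0,1)] -> total=1
Click 2 (3,6) count=0: revealed 8 new [(1,5) (1,6) (2,5) (2,6) (3,5) (3,6) (4,5) (4,6)] -> total=9
Click 3 (5,0) count=1: revealed 1 new [(5,0)] -> total=10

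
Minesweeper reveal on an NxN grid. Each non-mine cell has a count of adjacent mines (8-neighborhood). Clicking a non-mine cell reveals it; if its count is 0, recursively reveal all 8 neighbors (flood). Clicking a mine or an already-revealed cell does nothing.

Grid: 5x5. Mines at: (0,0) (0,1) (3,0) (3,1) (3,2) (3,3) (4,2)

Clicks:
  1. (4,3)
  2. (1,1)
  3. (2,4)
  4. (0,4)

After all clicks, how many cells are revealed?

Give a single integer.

Click 1 (4,3) count=3: revealed 1 new [(4,3)] -> total=1
Click 2 (1,1) count=2: revealed 1 new [(1,1)] -> total=2
Click 3 (2,4) count=1: revealed 1 new [(2,4)] -> total=3
Click 4 (0,4) count=0: revealed 8 new [(0,2) (0,3) (0,4) (1,2) (1,3) (1,4) (2,2) (2,3)] -> total=11

Answer: 11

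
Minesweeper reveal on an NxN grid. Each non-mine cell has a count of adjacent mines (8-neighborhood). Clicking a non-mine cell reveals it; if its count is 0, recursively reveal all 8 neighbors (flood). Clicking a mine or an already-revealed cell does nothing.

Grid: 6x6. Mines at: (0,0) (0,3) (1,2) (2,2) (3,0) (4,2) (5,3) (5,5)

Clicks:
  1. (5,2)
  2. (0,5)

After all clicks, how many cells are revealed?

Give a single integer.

Answer: 15

Derivation:
Click 1 (5,2) count=2: revealed 1 new [(5,2)] -> total=1
Click 2 (0,5) count=0: revealed 14 new [(0,4) (0,5) (1,3) (1,4) (1,5) (2,3) (2,4) (2,5) (3,3) (3,4) (3,5) (4,3) (4,4) (4,5)] -> total=15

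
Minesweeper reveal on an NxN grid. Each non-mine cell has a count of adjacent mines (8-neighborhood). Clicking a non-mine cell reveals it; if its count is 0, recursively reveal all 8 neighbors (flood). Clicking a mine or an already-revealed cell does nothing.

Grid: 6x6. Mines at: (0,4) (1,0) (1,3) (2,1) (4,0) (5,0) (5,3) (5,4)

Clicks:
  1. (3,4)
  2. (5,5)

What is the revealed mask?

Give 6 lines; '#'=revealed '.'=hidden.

Click 1 (3,4) count=0: revealed 14 new [(1,4) (1,5) (2,2) (2,3) (2,4) (2,5) (3,2) (3,3) (3,4) (3,5) (4,2) (4,3) (4,4) (4,5)] -> total=14
Click 2 (5,5) count=1: revealed 1 new [(5,5)] -> total=15

Answer: ......
....##
..####
..####
..####
.....#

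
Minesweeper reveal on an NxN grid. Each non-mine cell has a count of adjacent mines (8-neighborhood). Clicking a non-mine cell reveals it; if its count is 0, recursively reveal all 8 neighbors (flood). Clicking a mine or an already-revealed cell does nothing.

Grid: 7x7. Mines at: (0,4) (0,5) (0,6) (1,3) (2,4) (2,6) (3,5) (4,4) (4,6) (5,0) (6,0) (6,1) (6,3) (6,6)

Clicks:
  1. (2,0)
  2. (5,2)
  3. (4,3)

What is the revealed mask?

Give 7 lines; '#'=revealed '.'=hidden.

Click 1 (2,0) count=0: revealed 21 new [(0,0) (0,1) (0,2) (1,0) (1,1) (1,2) (2,0) (2,1) (2,2) (2,3) (3,0) (3,1) (3,2) (3,3) (4,0) (4,1) (4,2) (4,3) (5,1) (5,2) (5,3)] -> total=21
Click 2 (5,2) count=2: revealed 0 new [(none)] -> total=21
Click 3 (4,3) count=1: revealed 0 new [(none)] -> total=21

Answer: ###....
###....
####...
####...
####...
.###...
.......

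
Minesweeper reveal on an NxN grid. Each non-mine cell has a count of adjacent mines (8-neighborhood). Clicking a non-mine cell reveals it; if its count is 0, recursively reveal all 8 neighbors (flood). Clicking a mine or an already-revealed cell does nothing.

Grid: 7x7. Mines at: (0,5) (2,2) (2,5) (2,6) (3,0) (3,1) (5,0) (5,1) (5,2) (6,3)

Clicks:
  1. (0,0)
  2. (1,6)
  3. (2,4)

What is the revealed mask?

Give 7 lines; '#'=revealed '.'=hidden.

Click 1 (0,0) count=0: revealed 12 new [(0,0) (0,1) (0,2) (0,3) (0,4) (1,0) (1,1) (1,2) (1,3) (1,4) (2,0) (2,1)] -> total=12
Click 2 (1,6) count=3: revealed 1 new [(1,6)] -> total=13
Click 3 (2,4) count=1: revealed 1 new [(2,4)] -> total=14

Answer: #####..
#####.#
##..#..
.......
.......
.......
.......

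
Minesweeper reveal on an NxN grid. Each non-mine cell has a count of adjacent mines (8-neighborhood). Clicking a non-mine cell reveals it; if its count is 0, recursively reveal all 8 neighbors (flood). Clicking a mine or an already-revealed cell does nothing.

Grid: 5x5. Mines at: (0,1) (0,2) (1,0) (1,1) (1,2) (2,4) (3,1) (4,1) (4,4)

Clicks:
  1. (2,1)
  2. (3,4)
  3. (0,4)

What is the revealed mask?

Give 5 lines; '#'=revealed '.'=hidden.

Click 1 (2,1) count=4: revealed 1 new [(2,1)] -> total=1
Click 2 (3,4) count=2: revealed 1 new [(3,4)] -> total=2
Click 3 (0,4) count=0: revealed 4 new [(0,3) (0,4) (1,3) (1,4)] -> total=6

Answer: ...##
...##
.#...
....#
.....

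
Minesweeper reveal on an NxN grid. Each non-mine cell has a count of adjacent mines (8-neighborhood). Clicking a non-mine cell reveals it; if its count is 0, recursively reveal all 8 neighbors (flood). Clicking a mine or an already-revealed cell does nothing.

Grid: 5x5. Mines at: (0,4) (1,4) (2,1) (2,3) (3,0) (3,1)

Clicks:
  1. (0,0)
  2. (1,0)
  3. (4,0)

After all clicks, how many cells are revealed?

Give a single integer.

Answer: 9

Derivation:
Click 1 (0,0) count=0: revealed 8 new [(0,0) (0,1) (0,2) (0,3) (1,0) (1,1) (1,2) (1,3)] -> total=8
Click 2 (1,0) count=1: revealed 0 new [(none)] -> total=8
Click 3 (4,0) count=2: revealed 1 new [(4,0)] -> total=9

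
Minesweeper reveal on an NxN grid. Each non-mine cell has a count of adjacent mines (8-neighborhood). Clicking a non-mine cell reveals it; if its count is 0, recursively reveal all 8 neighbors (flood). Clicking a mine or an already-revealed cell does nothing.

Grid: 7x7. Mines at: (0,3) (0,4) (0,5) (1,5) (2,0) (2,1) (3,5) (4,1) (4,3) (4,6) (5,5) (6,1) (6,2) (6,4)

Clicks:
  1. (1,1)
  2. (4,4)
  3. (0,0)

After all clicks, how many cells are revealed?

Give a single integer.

Click 1 (1,1) count=2: revealed 1 new [(1,1)] -> total=1
Click 2 (4,4) count=3: revealed 1 new [(4,4)] -> total=2
Click 3 (0,0) count=0: revealed 5 new [(0,0) (0,1) (0,2) (1,0) (1,2)] -> total=7

Answer: 7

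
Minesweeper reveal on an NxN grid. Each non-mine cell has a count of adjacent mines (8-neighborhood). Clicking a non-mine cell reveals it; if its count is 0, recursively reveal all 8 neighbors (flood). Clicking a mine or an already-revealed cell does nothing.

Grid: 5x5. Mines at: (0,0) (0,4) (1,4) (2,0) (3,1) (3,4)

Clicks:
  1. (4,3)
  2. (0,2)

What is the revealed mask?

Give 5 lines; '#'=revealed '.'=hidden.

Answer: .###.
.###.
.###.
.....
...#.

Derivation:
Click 1 (4,3) count=1: revealed 1 new [(4,3)] -> total=1
Click 2 (0,2) count=0: revealed 9 new [(0,1) (0,2) (0,3) (1,1) (1,2) (1,3) (2,1) (2,2) (2,3)] -> total=10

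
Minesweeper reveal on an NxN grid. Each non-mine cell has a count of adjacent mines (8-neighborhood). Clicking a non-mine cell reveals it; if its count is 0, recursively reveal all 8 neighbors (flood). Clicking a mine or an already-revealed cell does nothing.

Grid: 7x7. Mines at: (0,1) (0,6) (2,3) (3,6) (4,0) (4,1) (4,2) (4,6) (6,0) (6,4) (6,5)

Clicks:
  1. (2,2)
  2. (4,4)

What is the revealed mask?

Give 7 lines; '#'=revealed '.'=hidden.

Answer: .......
.......
..#....
...###.
...###.
...###.
.......

Derivation:
Click 1 (2,2) count=1: revealed 1 new [(2,2)] -> total=1
Click 2 (4,4) count=0: revealed 9 new [(3,3) (3,4) (3,5) (4,3) (4,4) (4,5) (5,3) (5,4) (5,5)] -> total=10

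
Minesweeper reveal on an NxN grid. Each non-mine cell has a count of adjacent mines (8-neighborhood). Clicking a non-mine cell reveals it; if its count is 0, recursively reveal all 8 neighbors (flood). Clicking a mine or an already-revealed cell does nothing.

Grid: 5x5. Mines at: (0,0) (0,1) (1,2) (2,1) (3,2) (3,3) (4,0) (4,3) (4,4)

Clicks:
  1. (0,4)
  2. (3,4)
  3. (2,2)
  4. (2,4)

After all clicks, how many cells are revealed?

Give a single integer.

Answer: 8

Derivation:
Click 1 (0,4) count=0: revealed 6 new [(0,3) (0,4) (1,3) (1,4) (2,3) (2,4)] -> total=6
Click 2 (3,4) count=3: revealed 1 new [(3,4)] -> total=7
Click 3 (2,2) count=4: revealed 1 new [(2,2)] -> total=8
Click 4 (2,4) count=1: revealed 0 new [(none)] -> total=8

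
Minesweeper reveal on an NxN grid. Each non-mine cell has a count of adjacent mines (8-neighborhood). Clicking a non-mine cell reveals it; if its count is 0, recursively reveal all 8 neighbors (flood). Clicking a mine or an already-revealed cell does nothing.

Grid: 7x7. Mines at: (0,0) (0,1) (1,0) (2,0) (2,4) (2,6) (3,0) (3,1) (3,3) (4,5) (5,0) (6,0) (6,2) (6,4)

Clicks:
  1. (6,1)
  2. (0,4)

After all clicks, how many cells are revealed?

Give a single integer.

Click 1 (6,1) count=3: revealed 1 new [(6,1)] -> total=1
Click 2 (0,4) count=0: revealed 10 new [(0,2) (0,3) (0,4) (0,5) (0,6) (1,2) (1,3) (1,4) (1,5) (1,6)] -> total=11

Answer: 11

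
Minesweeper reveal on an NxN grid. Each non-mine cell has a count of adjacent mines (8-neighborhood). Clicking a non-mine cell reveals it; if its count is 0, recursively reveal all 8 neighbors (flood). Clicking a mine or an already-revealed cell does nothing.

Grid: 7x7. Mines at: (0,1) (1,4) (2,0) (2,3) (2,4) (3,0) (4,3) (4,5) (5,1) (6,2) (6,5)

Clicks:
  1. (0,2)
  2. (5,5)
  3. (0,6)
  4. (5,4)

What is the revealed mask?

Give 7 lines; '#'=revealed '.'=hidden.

Click 1 (0,2) count=1: revealed 1 new [(0,2)] -> total=1
Click 2 (5,5) count=2: revealed 1 new [(5,5)] -> total=2
Click 3 (0,6) count=0: revealed 8 new [(0,5) (0,6) (1,5) (1,6) (2,5) (2,6) (3,5) (3,6)] -> total=10
Click 4 (5,4) count=3: revealed 1 new [(5,4)] -> total=11

Answer: ..#..##
.....##
.....##
.....##
.......
....##.
.......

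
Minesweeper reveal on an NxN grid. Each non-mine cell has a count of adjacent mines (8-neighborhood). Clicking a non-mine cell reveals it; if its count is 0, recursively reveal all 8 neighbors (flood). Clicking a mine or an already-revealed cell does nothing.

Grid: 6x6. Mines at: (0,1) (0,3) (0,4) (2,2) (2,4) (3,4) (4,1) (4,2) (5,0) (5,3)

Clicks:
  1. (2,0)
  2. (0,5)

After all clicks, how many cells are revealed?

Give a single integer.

Click 1 (2,0) count=0: revealed 6 new [(1,0) (1,1) (2,0) (2,1) (3,0) (3,1)] -> total=6
Click 2 (0,5) count=1: revealed 1 new [(0,5)] -> total=7

Answer: 7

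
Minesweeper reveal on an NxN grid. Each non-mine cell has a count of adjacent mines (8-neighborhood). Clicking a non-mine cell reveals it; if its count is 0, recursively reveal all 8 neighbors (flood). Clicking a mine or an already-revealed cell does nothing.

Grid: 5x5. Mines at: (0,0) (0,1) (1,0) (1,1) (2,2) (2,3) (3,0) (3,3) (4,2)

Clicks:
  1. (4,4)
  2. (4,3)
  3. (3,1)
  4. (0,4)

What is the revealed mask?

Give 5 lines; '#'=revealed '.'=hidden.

Click 1 (4,4) count=1: revealed 1 new [(4,4)] -> total=1
Click 2 (4,3) count=2: revealed 1 new [(4,3)] -> total=2
Click 3 (3,1) count=3: revealed 1 new [(3,1)] -> total=3
Click 4 (0,4) count=0: revealed 6 new [(0,2) (0,3) (0,4) (1,2) (1,3) (1,4)] -> total=9

Answer: ..###
..###
.....
.#...
...##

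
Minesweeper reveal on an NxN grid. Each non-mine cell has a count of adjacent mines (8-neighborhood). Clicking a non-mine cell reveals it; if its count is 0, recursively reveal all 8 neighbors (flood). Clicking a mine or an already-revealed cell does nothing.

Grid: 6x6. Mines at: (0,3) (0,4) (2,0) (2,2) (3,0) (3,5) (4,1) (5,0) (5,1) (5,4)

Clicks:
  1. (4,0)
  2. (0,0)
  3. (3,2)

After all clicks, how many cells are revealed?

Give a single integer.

Answer: 8

Derivation:
Click 1 (4,0) count=4: revealed 1 new [(4,0)] -> total=1
Click 2 (0,0) count=0: revealed 6 new [(0,0) (0,1) (0,2) (1,0) (1,1) (1,2)] -> total=7
Click 3 (3,2) count=2: revealed 1 new [(3,2)] -> total=8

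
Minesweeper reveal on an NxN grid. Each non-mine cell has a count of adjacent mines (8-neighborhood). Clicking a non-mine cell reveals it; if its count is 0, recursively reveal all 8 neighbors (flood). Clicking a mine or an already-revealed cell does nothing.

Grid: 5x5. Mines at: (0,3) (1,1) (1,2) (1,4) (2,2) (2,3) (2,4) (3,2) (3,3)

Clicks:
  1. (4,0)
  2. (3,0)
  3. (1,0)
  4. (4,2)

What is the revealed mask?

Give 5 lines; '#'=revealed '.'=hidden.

Click 1 (4,0) count=0: revealed 6 new [(2,0) (2,1) (3,0) (3,1) (4,0) (4,1)] -> total=6
Click 2 (3,0) count=0: revealed 0 new [(none)] -> total=6
Click 3 (1,0) count=1: revealed 1 new [(1,0)] -> total=7
Click 4 (4,2) count=2: revealed 1 new [(4,2)] -> total=8

Answer: .....
#....
##...
##...
###..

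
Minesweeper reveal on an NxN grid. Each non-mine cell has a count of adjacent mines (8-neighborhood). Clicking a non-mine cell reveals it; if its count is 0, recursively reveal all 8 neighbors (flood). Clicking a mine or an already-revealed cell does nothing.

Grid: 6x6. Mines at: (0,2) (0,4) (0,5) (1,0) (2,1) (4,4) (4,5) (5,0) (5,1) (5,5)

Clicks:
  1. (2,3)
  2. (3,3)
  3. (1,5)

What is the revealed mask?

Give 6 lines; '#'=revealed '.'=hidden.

Answer: ......
..####
..####
..####
......
......

Derivation:
Click 1 (2,3) count=0: revealed 12 new [(1,2) (1,3) (1,4) (1,5) (2,2) (2,3) (2,4) (2,5) (3,2) (3,3) (3,4) (3,5)] -> total=12
Click 2 (3,3) count=1: revealed 0 new [(none)] -> total=12
Click 3 (1,5) count=2: revealed 0 new [(none)] -> total=12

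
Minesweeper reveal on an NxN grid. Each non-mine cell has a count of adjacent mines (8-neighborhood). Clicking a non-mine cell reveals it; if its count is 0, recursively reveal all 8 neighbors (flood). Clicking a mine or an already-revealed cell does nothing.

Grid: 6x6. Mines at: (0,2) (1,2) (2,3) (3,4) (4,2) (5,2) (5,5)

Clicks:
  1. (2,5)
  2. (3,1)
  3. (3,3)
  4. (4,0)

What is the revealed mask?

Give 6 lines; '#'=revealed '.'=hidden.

Answer: ##....
##....
##...#
##.#..
##....
##....

Derivation:
Click 1 (2,5) count=1: revealed 1 new [(2,5)] -> total=1
Click 2 (3,1) count=1: revealed 1 new [(3,1)] -> total=2
Click 3 (3,3) count=3: revealed 1 new [(3,3)] -> total=3
Click 4 (4,0) count=0: revealed 11 new [(0,0) (0,1) (1,0) (1,1) (2,0) (2,1) (3,0) (4,0) (4,1) (5,0) (5,1)] -> total=14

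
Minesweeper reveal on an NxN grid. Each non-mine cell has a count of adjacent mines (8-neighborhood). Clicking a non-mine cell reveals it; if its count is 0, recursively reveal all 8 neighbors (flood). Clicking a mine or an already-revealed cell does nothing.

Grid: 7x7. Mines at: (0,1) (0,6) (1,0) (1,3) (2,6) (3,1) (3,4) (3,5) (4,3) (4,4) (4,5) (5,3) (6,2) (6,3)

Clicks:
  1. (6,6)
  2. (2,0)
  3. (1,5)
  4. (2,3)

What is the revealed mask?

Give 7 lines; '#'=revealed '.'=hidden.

Click 1 (6,6) count=0: revealed 6 new [(5,4) (5,5) (5,6) (6,4) (6,5) (6,6)] -> total=6
Click 2 (2,0) count=2: revealed 1 new [(2,0)] -> total=7
Click 3 (1,5) count=2: revealed 1 new [(1,5)] -> total=8
Click 4 (2,3) count=2: revealed 1 new [(2,3)] -> total=9

Answer: .......
.....#.
#..#...
.......
.......
....###
....###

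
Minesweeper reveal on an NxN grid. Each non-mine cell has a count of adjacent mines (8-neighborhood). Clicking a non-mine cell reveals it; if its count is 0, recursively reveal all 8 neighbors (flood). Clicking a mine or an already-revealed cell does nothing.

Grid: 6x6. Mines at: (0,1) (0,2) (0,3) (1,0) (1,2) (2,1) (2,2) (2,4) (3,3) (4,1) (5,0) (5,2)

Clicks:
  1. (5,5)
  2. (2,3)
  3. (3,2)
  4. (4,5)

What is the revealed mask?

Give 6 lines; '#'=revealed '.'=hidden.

Answer: ......
......
...#..
..#.##
...###
...###

Derivation:
Click 1 (5,5) count=0: revealed 8 new [(3,4) (3,5) (4,3) (4,4) (4,5) (5,3) (5,4) (5,5)] -> total=8
Click 2 (2,3) count=4: revealed 1 new [(2,3)] -> total=9
Click 3 (3,2) count=4: revealed 1 new [(3,2)] -> total=10
Click 4 (4,5) count=0: revealed 0 new [(none)] -> total=10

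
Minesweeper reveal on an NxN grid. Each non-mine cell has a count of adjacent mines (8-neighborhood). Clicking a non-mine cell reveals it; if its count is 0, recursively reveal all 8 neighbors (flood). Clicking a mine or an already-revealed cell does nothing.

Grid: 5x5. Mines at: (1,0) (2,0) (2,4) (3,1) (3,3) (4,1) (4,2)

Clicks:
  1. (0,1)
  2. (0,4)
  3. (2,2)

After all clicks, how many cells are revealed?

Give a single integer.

Answer: 11

Derivation:
Click 1 (0,1) count=1: revealed 1 new [(0,1)] -> total=1
Click 2 (0,4) count=0: revealed 10 new [(0,2) (0,3) (0,4) (1,1) (1,2) (1,3) (1,4) (2,1) (2,2) (2,3)] -> total=11
Click 3 (2,2) count=2: revealed 0 new [(none)] -> total=11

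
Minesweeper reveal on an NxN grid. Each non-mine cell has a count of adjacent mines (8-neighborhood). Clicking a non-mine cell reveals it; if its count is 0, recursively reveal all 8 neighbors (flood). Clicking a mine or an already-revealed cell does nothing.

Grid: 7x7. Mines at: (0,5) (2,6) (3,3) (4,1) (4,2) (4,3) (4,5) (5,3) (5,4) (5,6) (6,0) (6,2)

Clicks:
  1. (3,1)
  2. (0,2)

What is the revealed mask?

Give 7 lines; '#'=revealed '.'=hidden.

Answer: #####..
#####..
#####..
###....
.......
.......
.......

Derivation:
Click 1 (3,1) count=2: revealed 1 new [(3,1)] -> total=1
Click 2 (0,2) count=0: revealed 17 new [(0,0) (0,1) (0,2) (0,3) (0,4) (1,0) (1,1) (1,2) (1,3) (1,4) (2,0) (2,1) (2,2) (2,3) (2,4) (3,0) (3,2)] -> total=18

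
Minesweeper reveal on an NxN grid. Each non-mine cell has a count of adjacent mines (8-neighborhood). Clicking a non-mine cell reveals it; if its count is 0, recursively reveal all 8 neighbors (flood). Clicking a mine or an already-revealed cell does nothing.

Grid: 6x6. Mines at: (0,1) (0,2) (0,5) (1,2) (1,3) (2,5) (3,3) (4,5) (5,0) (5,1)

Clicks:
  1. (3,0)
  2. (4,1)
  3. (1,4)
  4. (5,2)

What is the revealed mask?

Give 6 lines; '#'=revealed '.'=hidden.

Click 1 (3,0) count=0: revealed 11 new [(1,0) (1,1) (2,0) (2,1) (2,2) (3,0) (3,1) (3,2) (4,0) (4,1) (4,2)] -> total=11
Click 2 (4,1) count=2: revealed 0 new [(none)] -> total=11
Click 3 (1,4) count=3: revealed 1 new [(1,4)] -> total=12
Click 4 (5,2) count=1: revealed 1 new [(5,2)] -> total=13

Answer: ......
##..#.
###...
###...
###...
..#...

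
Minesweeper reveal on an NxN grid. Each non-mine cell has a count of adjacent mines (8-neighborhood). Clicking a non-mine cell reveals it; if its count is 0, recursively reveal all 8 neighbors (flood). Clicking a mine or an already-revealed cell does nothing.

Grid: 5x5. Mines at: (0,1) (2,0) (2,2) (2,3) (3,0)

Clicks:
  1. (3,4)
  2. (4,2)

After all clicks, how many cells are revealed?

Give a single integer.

Answer: 8

Derivation:
Click 1 (3,4) count=1: revealed 1 new [(3,4)] -> total=1
Click 2 (4,2) count=0: revealed 7 new [(3,1) (3,2) (3,3) (4,1) (4,2) (4,3) (4,4)] -> total=8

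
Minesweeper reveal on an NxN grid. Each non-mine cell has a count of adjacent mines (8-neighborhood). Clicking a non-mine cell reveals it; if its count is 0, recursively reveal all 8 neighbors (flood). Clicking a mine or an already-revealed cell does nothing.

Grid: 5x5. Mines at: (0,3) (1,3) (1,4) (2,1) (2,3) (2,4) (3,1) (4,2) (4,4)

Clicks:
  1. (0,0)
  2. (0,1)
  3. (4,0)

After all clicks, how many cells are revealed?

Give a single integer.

Click 1 (0,0) count=0: revealed 6 new [(0,0) (0,1) (0,2) (1,0) (1,1) (1,2)] -> total=6
Click 2 (0,1) count=0: revealed 0 new [(none)] -> total=6
Click 3 (4,0) count=1: revealed 1 new [(4,0)] -> total=7

Answer: 7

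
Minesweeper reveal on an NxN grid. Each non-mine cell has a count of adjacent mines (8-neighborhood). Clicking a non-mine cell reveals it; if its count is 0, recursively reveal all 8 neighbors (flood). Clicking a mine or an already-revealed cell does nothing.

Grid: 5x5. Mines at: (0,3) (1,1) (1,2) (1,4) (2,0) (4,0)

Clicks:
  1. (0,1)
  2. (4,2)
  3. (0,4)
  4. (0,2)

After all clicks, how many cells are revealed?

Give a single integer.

Click 1 (0,1) count=2: revealed 1 new [(0,1)] -> total=1
Click 2 (4,2) count=0: revealed 12 new [(2,1) (2,2) (2,3) (2,4) (3,1) (3,2) (3,3) (3,4) (4,1) (4,2) (4,3) (4,4)] -> total=13
Click 3 (0,4) count=2: revealed 1 new [(0,4)] -> total=14
Click 4 (0,2) count=3: revealed 1 new [(0,2)] -> total=15

Answer: 15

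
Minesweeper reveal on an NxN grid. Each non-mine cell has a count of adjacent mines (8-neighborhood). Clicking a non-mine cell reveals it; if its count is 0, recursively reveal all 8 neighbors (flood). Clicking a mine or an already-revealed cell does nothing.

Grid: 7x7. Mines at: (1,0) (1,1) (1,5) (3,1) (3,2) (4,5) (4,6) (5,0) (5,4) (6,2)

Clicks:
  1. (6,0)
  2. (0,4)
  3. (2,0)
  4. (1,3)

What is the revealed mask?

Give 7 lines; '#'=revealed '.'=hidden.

Click 1 (6,0) count=1: revealed 1 new [(6,0)] -> total=1
Click 2 (0,4) count=1: revealed 1 new [(0,4)] -> total=2
Click 3 (2,0) count=3: revealed 1 new [(2,0)] -> total=3
Click 4 (1,3) count=0: revealed 8 new [(0,2) (0,3) (1,2) (1,3) (1,4) (2,2) (2,3) (2,4)] -> total=11

Answer: ..###..
..###..
#.###..
.......
.......
.......
#......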